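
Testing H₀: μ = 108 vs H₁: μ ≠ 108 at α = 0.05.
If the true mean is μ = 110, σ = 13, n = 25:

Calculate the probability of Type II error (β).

SE = σ/√n = 13/√25 = 2.6000
Critical values: μ₀ ± z_0.025×SE = 108 ± 1.960×2.6000
Acceptance region: (102.9040, 113.0960)
Under H₁ (μ = 110): z_high = (113.0960 - 110)/2.6000 = 1.1908, z_low = (102.9040 - 110)/2.6000 = -2.7292
β = P(not reject | H₁) = Φ(1.1908) - Φ(-2.7292) ≈ 0.8800

Answer: β ≈ 0.8800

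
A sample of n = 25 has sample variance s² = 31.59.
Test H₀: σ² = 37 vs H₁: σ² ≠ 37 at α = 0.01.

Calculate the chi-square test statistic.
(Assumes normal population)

df = n - 1 = 24
χ² = (n-1)s²/σ₀² = 24×31.59/37 = 20.4908
Critical values: χ²_{0.995,24} = 9.886, χ²_{0.005,24} = 45.559
Rejection region: χ² < 9.886 or χ² > 45.559
Decision: fail to reject H₀

Answer: χ² = 20.4908, fail to reject H₀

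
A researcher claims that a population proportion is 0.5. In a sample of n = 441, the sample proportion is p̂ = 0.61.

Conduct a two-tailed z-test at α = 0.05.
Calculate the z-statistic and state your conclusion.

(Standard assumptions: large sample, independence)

Answer: z = 4.6199, reject H₀

Derivation:
H₀: p = 0.5, H₁: p ≠ 0.5
Standard error: SE = √(p₀(1-p₀)/n) = √(0.5×0.5/441) = 0.023810
z-statistic: z = (p̂ - p₀)/SE = (0.61 - 0.5)/0.023810 = 4.6199
Critical value: z_0.025 = ±1.960
p-value < 0.0001
Decision: reject H₀ at α = 0.05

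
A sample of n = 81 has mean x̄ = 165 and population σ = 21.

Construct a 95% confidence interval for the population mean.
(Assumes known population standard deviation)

Confidence level: 95%, α = 0.05
z_0.025 = 1.960
SE = σ/√n = 21/√81 = 2.3333
Margin of error = 1.960 × 2.3333 = 4.5733
CI: x̄ ± margin = 165 ± 4.5733
CI: (160.4267, 169.5733)

Answer: (160.4267, 169.5733)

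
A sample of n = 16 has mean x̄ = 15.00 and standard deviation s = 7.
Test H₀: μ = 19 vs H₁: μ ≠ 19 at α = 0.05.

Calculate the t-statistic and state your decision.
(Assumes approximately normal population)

df = n - 1 = 15
SE = s/√n = 7/√16 = 1.7500
t = (x̄ - μ₀)/SE = (15.00 - 19)/1.7500 = -2.2857
Critical value: t_{0.025,15} = ±2.131
p-value ≈ 0.0372
Decision: reject H₀

Answer: t = -2.2857, reject H₀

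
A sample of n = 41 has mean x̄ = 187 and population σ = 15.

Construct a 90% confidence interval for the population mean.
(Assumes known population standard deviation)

Confidence level: 90%, α = 0.1
z_0.05 = 1.645
SE = σ/√n = 15/√41 = 2.3426
Margin of error = 1.645 × 2.3426 = 3.8536
CI: x̄ ± margin = 187 ± 3.8536
CI: (183.1464, 190.8536)

Answer: (183.1464, 190.8536)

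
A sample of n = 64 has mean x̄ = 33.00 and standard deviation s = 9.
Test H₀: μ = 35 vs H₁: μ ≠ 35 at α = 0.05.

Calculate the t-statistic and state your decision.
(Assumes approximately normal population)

df = n - 1 = 63
SE = s/√n = 9/√64 = 1.1250
t = (x̄ - μ₀)/SE = (33.00 - 35)/1.1250 = -1.7778
Critical value: t_{0.025,63} = ±1.998
p-value ≈ 0.0803
Decision: fail to reject H₀

Answer: t = -1.7778, fail to reject H₀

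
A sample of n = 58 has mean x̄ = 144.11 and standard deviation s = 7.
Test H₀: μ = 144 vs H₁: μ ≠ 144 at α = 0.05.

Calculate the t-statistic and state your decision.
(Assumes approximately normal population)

Answer: t = 0.1197, fail to reject H₀

Derivation:
df = n - 1 = 57
SE = s/√n = 7/√58 = 0.9191
t = (x̄ - μ₀)/SE = (144.11 - 144)/0.9191 = 0.1197
Critical value: t_{0.025,57} = ±2.002
p-value ≈ 0.9051
Decision: fail to reject H₀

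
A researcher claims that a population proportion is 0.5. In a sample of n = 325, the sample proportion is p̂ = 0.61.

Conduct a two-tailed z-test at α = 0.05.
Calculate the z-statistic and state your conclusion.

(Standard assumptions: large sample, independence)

Answer: z = 3.9661, reject H₀

Derivation:
H₀: p = 0.5, H₁: p ≠ 0.5
Standard error: SE = √(p₀(1-p₀)/n) = √(0.5×0.5/325) = 0.027735
z-statistic: z = (p̂ - p₀)/SE = (0.61 - 0.5)/0.027735 = 3.9661
Critical value: z_0.025 = ±1.960
p-value = 0.0001
Decision: reject H₀ at α = 0.05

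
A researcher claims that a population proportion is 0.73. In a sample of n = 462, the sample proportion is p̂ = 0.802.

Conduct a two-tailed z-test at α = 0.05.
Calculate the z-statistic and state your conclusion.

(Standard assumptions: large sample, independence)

Answer: z = 3.4858, reject H₀

Derivation:
H₀: p = 0.73, H₁: p ≠ 0.73
Standard error: SE = √(p₀(1-p₀)/n) = √(0.73×0.27/462) = 0.020655
z-statistic: z = (p̂ - p₀)/SE = (0.802 - 0.73)/0.020655 = 3.4858
Critical value: z_0.025 = ±1.960
p-value = 0.0005
Decision: reject H₀ at α = 0.05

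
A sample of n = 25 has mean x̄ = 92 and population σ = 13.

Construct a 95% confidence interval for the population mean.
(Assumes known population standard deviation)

Answer: (86.9040, 97.0960)

Derivation:
Confidence level: 95%, α = 0.05
z_0.025 = 1.960
SE = σ/√n = 13/√25 = 2.6000
Margin of error = 1.960 × 2.6000 = 5.0960
CI: x̄ ± margin = 92 ± 5.0960
CI: (86.9040, 97.0960)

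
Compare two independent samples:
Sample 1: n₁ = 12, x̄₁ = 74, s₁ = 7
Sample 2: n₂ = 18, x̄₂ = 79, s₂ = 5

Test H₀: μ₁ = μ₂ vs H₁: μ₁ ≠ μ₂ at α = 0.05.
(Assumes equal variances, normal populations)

Answer: t = -2.2866, reject H₀

Derivation:
Pooled variance: s²_p = [11×7² + 17×5²]/(28) = 34.4286
s_p = 5.8676
SE = s_p×√(1/n₁ + 1/n₂) = 5.8676×√(1/12 + 1/18) = 2.1867
t = (x̄₁ - x̄₂)/SE = (74 - 79)/2.1867 = -2.2866
df = 28, t-critical = ±2.048
Decision: reject H₀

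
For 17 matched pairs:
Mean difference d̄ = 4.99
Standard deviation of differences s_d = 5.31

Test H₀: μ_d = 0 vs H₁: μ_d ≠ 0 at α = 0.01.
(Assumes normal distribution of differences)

Answer: t = 3.8745, reject H₀

Derivation:
df = n - 1 = 16
SE = s_d/√n = 5.31/√17 = 1.2879
t = d̄/SE = 4.99/1.2879 = 3.8745
Critical value: t_{0.005,16} = ±2.921
p-value ≈ 0.0013
Decision: reject H₀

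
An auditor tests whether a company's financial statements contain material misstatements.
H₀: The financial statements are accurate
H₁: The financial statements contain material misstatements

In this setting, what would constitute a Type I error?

Type I error: rejecting H₀ when it is actually true (false positive).
Type II error: failing to reject H₀ when H₁ is actually true (false negative).

Answer: Concluding the statements are misstated when they are actually accurate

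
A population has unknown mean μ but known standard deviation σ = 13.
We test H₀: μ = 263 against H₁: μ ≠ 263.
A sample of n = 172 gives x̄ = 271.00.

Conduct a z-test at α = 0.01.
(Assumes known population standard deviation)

Answer: z = 8.0710, reject H₀

Derivation:
Standard error: SE = σ/√n = 13/√172 = 0.9912
z-statistic: z = (x̄ - μ₀)/SE = (271.00 - 263)/0.9912 = 8.0710
Critical value: ±2.576
p-value < 0.0001
Decision: reject H₀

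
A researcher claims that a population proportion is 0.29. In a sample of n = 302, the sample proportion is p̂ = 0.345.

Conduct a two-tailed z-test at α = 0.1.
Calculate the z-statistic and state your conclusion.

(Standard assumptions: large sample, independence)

H₀: p = 0.29, H₁: p ≠ 0.29
Standard error: SE = √(p₀(1-p₀)/n) = √(0.29×0.71/302) = 0.026111
z-statistic: z = (p̂ - p₀)/SE = (0.345 - 0.29)/0.026111 = 2.1064
Critical value: z_0.05 = ±1.645
p-value = 0.0352
Decision: reject H₀ at α = 0.1

Answer: z = 2.1064, reject H₀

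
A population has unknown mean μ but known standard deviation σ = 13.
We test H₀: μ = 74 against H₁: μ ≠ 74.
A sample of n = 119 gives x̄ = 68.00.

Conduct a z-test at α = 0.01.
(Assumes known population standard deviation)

Standard error: SE = σ/√n = 13/√119 = 1.1917
z-statistic: z = (x̄ - μ₀)/SE = (68.00 - 74)/1.1917 = -5.0348
Critical value: ±2.576
p-value < 0.0001
Decision: reject H₀

Answer: z = -5.0348, reject H₀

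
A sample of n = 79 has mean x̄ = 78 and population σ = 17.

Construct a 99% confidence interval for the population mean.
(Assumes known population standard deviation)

Answer: (73.0731, 82.9269)

Derivation:
Confidence level: 99%, α = 0.01
z_0.005 = 2.576
SE = σ/√n = 17/√79 = 1.9126
Margin of error = 2.576 × 1.9126 = 4.9269
CI: x̄ ± margin = 78 ± 4.9269
CI: (73.0731, 82.9269)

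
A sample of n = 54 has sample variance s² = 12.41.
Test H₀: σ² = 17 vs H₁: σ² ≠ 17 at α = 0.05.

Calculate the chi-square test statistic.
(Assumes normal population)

Answer: χ² = 38.6900, fail to reject H₀

Derivation:
df = n - 1 = 53
χ² = (n-1)s²/σ₀² = 53×12.41/17 = 38.6900
Critical values: χ²_{0.975,53} = 34.776, χ²_{0.025,53} = 75.002
Rejection region: χ² < 34.776 or χ² > 75.002
Decision: fail to reject H₀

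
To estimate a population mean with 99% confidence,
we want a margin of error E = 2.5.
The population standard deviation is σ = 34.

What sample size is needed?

Answer: n = 1228

Derivation:
z_0.005 = 2.576
n = (z×σ/E)² = (2.576×34/2.5)²
n = 1227.3531
Round up: n = 1228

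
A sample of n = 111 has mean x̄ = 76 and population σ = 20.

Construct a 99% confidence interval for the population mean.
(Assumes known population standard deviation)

Confidence level: 99%, α = 0.01
z_0.005 = 2.576
SE = σ/√n = 20/√111 = 1.8983
Margin of error = 2.576 × 1.8983 = 4.8900
CI: x̄ ± margin = 76 ± 4.8900
CI: (71.1100, 80.8900)

Answer: (71.1100, 80.8900)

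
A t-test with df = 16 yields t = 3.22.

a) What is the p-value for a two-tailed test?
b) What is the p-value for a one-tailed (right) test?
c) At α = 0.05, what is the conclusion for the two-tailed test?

Answer: a) 0.0053, b) 0.0027, c) reject H₀

Derivation:
Using t-distribution with df = 16:
a) Two-tailed: p = 2×P(T > 3.22) = 0.0053
b) One-tailed: p = P(T > 3.22) = 0.0027
c) 0.0053 < 0.05, reject H₀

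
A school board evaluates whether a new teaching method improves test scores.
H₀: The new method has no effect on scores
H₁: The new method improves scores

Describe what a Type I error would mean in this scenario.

A Type I error (probability α) occurs when we reject a true H₀.
A Type II error (probability β) occurs when we fail to reject a false H₀.

Answer: Concluding the new method improves scores when it actually doesn't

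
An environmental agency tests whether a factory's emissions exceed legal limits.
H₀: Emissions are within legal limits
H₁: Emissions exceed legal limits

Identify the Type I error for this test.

Answer: Citing a compliant factory for excess emissions

Derivation:
Type I error: rejecting H₀ when it is actually true (false positive).
Type II error: failing to reject H₀ when H₁ is actually true (false negative).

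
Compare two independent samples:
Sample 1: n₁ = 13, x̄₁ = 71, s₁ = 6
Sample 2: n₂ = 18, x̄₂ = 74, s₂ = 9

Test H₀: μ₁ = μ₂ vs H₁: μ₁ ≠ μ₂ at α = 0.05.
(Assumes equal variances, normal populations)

Pooled variance: s²_p = [12×6² + 17×9²]/(29) = 62.3793
s_p = 7.8981
SE = s_p×√(1/n₁ + 1/n₂) = 7.8981×√(1/13 + 1/18) = 2.8747
t = (x̄₁ - x̄₂)/SE = (71 - 74)/2.8747 = -1.0436
df = 29, t-critical = ±2.045
Decision: fail to reject H₀

Answer: t = -1.0436, fail to reject H₀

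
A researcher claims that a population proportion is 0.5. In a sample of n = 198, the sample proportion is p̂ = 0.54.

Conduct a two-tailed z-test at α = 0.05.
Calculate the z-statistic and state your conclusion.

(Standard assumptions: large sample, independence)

Answer: z = 1.1257, fail to reject H₀

Derivation:
H₀: p = 0.5, H₁: p ≠ 0.5
Standard error: SE = √(p₀(1-p₀)/n) = √(0.5×0.5/198) = 0.035533
z-statistic: z = (p̂ - p₀)/SE = (0.54 - 0.5)/0.035533 = 1.1257
Critical value: z_0.025 = ±1.960
p-value = 0.2603
Decision: fail to reject H₀ at α = 0.05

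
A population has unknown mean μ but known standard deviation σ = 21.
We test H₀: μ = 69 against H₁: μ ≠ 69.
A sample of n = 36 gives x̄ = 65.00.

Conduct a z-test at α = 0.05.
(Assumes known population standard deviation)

Standard error: SE = σ/√n = 21/√36 = 3.5000
z-statistic: z = (x̄ - μ₀)/SE = (65.00 - 69)/3.5000 = -1.1429
Critical value: ±1.960
p-value = 0.2531
Decision: fail to reject H₀

Answer: z = -1.1429, fail to reject H₀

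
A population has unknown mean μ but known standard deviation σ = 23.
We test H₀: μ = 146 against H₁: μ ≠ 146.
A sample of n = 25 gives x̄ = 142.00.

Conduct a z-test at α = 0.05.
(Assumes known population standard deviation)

Standard error: SE = σ/√n = 23/√25 = 4.6000
z-statistic: z = (x̄ - μ₀)/SE = (142.00 - 146)/4.6000 = -0.8696
Critical value: ±1.960
p-value = 0.3845
Decision: fail to reject H₀

Answer: z = -0.8696, fail to reject H₀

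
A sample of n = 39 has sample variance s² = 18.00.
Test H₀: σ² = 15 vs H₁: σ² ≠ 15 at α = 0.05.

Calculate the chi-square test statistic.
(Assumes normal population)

Answer: χ² = 45.6000, fail to reject H₀

Derivation:
df = n - 1 = 38
χ² = (n-1)s²/σ₀² = 38×18.00/15 = 45.6000
Critical values: χ²_{0.975,38} = 22.878, χ²_{0.025,38} = 56.896
Rejection region: χ² < 22.878 or χ² > 56.896
Decision: fail to reject H₀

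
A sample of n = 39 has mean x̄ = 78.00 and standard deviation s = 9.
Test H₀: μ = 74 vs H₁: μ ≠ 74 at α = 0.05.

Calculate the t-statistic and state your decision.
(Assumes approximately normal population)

Answer: t = 2.7755, reject H₀

Derivation:
df = n - 1 = 38
SE = s/√n = 9/√39 = 1.4412
t = (x̄ - μ₀)/SE = (78.00 - 74)/1.4412 = 2.7755
Critical value: t_{0.025,38} = ±2.024
p-value ≈ 0.0085
Decision: reject H₀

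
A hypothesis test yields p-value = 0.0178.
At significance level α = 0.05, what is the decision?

Answer: reject H₀

Derivation:
Compare p-value to α:
0.0178 < 0.05
Decision: reject H₀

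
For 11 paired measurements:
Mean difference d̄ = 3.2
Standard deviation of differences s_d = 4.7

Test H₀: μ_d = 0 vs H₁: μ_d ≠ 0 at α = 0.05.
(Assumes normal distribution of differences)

Answer: t = 2.2581, reject H₀

Derivation:
df = n - 1 = 10
SE = s_d/√n = 4.7/√11 = 1.4171
t = d̄/SE = 3.2/1.4171 = 2.2581
Critical value: t_{0.025,10} = ±2.228
p-value ≈ 0.0475
Decision: reject H₀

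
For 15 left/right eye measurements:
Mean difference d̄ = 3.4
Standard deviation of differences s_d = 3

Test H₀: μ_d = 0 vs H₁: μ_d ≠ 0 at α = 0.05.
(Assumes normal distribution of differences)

Answer: t = 4.3894, reject H₀

Derivation:
df = n - 1 = 14
SE = s_d/√n = 3/√15 = 0.7746
t = d̄/SE = 3.4/0.7746 = 4.3894
Critical value: t_{0.025,14} = ±2.145
p-value ≈ 0.0006
Decision: reject H₀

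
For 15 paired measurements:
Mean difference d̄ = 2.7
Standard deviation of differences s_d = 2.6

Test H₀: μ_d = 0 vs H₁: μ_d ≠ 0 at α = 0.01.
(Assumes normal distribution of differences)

Answer: t = 4.0220, reject H₀

Derivation:
df = n - 1 = 14
SE = s_d/√n = 2.6/√15 = 0.6713
t = d̄/SE = 2.7/0.6713 = 4.0220
Critical value: t_{0.005,14} = ±2.977
p-value ≈ 0.0013
Decision: reject H₀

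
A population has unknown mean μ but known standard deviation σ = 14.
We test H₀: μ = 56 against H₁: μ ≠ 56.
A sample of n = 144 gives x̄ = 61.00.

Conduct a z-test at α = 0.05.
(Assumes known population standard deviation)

Standard error: SE = σ/√n = 14/√144 = 1.1667
z-statistic: z = (x̄ - μ₀)/SE = (61.00 - 56)/1.1667 = 4.2856
Critical value: ±1.960
p-value < 0.0001
Decision: reject H₀

Answer: z = 4.2856, reject H₀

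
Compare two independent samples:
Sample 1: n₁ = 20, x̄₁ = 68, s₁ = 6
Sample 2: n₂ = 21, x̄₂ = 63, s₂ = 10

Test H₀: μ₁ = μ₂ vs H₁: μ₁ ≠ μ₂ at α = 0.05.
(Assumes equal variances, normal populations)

Answer: t = 1.9291, fail to reject H₀

Derivation:
Pooled variance: s²_p = [19×6² + 20×10²]/(39) = 68.8205
s_p = 8.2958
SE = s_p×√(1/n₁ + 1/n₂) = 8.2958×√(1/20 + 1/21) = 2.5919
t = (x̄₁ - x̄₂)/SE = (68 - 63)/2.5919 = 1.9291
df = 39, t-critical = ±2.023
Decision: fail to reject H₀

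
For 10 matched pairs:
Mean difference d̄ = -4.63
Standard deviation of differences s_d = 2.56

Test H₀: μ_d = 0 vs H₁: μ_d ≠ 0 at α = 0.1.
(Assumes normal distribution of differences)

df = n - 1 = 9
SE = s_d/√n = 2.56/√10 = 0.8095
t = d̄/SE = -4.63/0.8095 = -5.7196
Critical value: t_{0.05,9} = ±1.833
p-value ≈ 0.0003
Decision: reject H₀

Answer: t = -5.7196, reject H₀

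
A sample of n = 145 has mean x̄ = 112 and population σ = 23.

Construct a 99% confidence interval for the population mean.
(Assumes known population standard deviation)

Answer: (107.0798, 116.9202)

Derivation:
Confidence level: 99%, α = 0.01
z_0.005 = 2.576
SE = σ/√n = 23/√145 = 1.9100
Margin of error = 2.576 × 1.9100 = 4.9202
CI: x̄ ± margin = 112 ± 4.9202
CI: (107.0798, 116.9202)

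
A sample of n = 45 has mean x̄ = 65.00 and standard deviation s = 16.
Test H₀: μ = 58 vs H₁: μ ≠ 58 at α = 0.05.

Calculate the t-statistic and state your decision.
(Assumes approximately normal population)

Answer: t = 2.9349, reject H₀

Derivation:
df = n - 1 = 44
SE = s/√n = 16/√45 = 2.3851
t = (x̄ - μ₀)/SE = (65.00 - 58)/2.3851 = 2.9349
Critical value: t_{0.025,44} = ±2.015
p-value ≈ 0.0053
Decision: reject H₀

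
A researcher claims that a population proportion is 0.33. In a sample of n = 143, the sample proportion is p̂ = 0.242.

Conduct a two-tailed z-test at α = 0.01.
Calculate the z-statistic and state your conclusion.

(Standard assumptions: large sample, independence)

H₀: p = 0.33, H₁: p ≠ 0.33
Standard error: SE = √(p₀(1-p₀)/n) = √(0.33×0.67/143) = 0.039321
z-statistic: z = (p̂ - p₀)/SE = (0.242 - 0.33)/0.039321 = -2.2380
Critical value: z_0.005 = ±2.576
p-value = 0.0252
Decision: fail to reject H₀ at α = 0.01

Answer: z = -2.2380, fail to reject H₀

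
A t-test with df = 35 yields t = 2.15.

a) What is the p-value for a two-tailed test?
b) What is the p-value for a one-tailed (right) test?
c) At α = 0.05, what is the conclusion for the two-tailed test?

Answer: a) 0.0385, b) 0.0193, c) reject H₀

Derivation:
Using t-distribution with df = 35:
a) Two-tailed: p = 2×P(T > 2.15) = 0.0385
b) One-tailed: p = P(T > 2.15) = 0.0193
c) 0.0385 < 0.05, reject H₀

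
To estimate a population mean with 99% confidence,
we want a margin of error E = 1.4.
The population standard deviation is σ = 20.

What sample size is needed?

z_0.005 = 2.576
n = (z×σ/E)² = (2.576×20/1.4)²
n = 1354.2400
Round up: n = 1355

Answer: n = 1355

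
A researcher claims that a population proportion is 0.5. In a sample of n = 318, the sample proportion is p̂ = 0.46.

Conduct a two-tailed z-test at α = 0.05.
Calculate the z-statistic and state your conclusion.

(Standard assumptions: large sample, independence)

Answer: z = -1.4266, fail to reject H₀

Derivation:
H₀: p = 0.5, H₁: p ≠ 0.5
Standard error: SE = √(p₀(1-p₀)/n) = √(0.5×0.5/318) = 0.028039
z-statistic: z = (p̂ - p₀)/SE = (0.46 - 0.5)/0.028039 = -1.4266
Critical value: z_0.025 = ±1.960
p-value = 0.1537
Decision: fail to reject H₀ at α = 0.05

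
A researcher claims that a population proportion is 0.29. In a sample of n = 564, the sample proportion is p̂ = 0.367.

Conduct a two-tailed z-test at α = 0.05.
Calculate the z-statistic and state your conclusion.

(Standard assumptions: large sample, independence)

Answer: z = 4.0299, reject H₀

Derivation:
H₀: p = 0.29, H₁: p ≠ 0.29
Standard error: SE = √(p₀(1-p₀)/n) = √(0.29×0.71/564) = 0.019107
z-statistic: z = (p̂ - p₀)/SE = (0.367 - 0.29)/0.019107 = 4.0299
Critical value: z_0.025 = ±1.960
p-value = 0.0001
Decision: reject H₀ at α = 0.05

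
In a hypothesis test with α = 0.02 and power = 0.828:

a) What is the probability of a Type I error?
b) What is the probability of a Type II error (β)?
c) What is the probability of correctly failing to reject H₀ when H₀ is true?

Answer: a) 0.02, b) 0.172, c) 0.98

Derivation:
a) Type I error probability = α = 0.02
b) Power = P(reject H₀ | H₁ true) = 1 - β = 0.828, so Type II error probability = β = 1 - Power = 0.172
c) P(fail to reject H₀ | H₀ true) = 1 - α = 0.98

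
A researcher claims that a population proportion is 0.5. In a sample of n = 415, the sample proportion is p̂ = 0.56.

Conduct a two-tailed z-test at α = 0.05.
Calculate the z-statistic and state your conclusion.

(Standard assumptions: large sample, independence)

H₀: p = 0.5, H₁: p ≠ 0.5
Standard error: SE = √(p₀(1-p₀)/n) = √(0.5×0.5/415) = 0.024544
z-statistic: z = (p̂ - p₀)/SE = (0.56 - 0.5)/0.024544 = 2.4446
Critical value: z_0.025 = ±1.960
p-value = 0.0145
Decision: reject H₀ at α = 0.05

Answer: z = 2.4446, reject H₀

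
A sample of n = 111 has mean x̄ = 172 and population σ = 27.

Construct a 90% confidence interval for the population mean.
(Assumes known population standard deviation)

Confidence level: 90%, α = 0.1
z_0.05 = 1.645
SE = σ/√n = 27/√111 = 2.5627
Margin of error = 1.645 × 2.5627 = 4.2156
CI: x̄ ± margin = 172 ± 4.2156
CI: (167.7844, 176.2156)

Answer: (167.7844, 176.2156)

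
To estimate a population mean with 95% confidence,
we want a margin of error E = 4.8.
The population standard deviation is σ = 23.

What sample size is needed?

z_0.025 = 1.960
n = (z×σ/E)² = (1.960×23/4.8)²
n = 88.2034
Round up: n = 89

Answer: n = 89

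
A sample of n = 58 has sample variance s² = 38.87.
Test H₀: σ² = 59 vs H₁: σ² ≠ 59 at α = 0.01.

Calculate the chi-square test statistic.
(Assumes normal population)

Answer: χ² = 37.5524, fail to reject H₀

Derivation:
df = n - 1 = 57
χ² = (n-1)s²/σ₀² = 57×38.87/59 = 37.5524
Critical values: χ²_{0.995,57} = 33.248, χ²_{0.005,57} = 88.236
Rejection region: χ² < 33.248 or χ² > 88.236
Decision: fail to reject H₀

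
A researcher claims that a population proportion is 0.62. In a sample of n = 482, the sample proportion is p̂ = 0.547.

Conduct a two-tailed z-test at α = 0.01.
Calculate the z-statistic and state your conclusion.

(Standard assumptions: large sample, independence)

H₀: p = 0.62, H₁: p ≠ 0.62
Standard error: SE = √(p₀(1-p₀)/n) = √(0.62×0.38/482) = 0.022109
z-statistic: z = (p̂ - p₀)/SE = (0.547 - 0.62)/0.022109 = -3.3018
Critical value: z_0.005 = ±2.576
p-value = 0.0010
Decision: reject H₀ at α = 0.01

Answer: z = -3.3018, reject H₀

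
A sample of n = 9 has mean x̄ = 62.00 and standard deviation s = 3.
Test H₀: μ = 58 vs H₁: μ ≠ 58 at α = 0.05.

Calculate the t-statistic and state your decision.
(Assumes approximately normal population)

Answer: t = 4.0000, reject H₀

Derivation:
df = n - 1 = 8
SE = s/√n = 3/√9 = 1.0000
t = (x̄ - μ₀)/SE = (62.00 - 58)/1.0000 = 4.0000
Critical value: t_{0.025,8} = ±2.306
p-value ≈ 0.0039
Decision: reject H₀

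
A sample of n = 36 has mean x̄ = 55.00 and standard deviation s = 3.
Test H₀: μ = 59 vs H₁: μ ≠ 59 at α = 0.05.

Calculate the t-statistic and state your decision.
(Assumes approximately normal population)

Answer: t = -8.0000, reject H₀

Derivation:
df = n - 1 = 35
SE = s/√n = 3/√36 = 0.5000
t = (x̄ - μ₀)/SE = (55.00 - 59)/0.5000 = -8.0000
Critical value: t_{0.025,35} = ±2.030
p-value < 0.0001
Decision: reject H₀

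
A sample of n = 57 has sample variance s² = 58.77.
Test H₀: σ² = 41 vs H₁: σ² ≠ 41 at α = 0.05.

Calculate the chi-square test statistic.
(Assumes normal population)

Answer: χ² = 80.2712, reject H₀

Derivation:
df = n - 1 = 56
χ² = (n-1)s²/σ₀² = 56×58.77/41 = 80.2712
Critical values: χ²_{0.975,56} = 37.212, χ²_{0.025,56} = 78.567
Rejection region: χ² < 37.212 or χ² > 78.567
Decision: reject H₀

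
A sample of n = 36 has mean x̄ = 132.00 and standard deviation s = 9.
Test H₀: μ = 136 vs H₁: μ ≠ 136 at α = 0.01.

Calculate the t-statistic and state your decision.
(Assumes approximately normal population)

df = n - 1 = 35
SE = s/√n = 9/√36 = 1.5000
t = (x̄ - μ₀)/SE = (132.00 - 136)/1.5000 = -2.6667
Critical value: t_{0.005,35} = ±2.724
p-value ≈ 0.0115
Decision: fail to reject H₀

Answer: t = -2.6667, fail to reject H₀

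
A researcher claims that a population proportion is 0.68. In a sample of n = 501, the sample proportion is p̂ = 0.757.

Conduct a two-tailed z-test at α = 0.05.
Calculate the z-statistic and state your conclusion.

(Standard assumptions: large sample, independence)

Answer: z = 3.6946, reject H₀

Derivation:
H₀: p = 0.68, H₁: p ≠ 0.68
Standard error: SE = √(p₀(1-p₀)/n) = √(0.68×0.32/501) = 0.020841
z-statistic: z = (p̂ - p₀)/SE = (0.757 - 0.68)/0.020841 = 3.6946
Critical value: z_0.025 = ±1.960
p-value = 0.0002
Decision: reject H₀ at α = 0.05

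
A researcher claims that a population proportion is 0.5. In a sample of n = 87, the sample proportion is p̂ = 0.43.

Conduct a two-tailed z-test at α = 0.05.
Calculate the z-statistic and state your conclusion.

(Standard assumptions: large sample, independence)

H₀: p = 0.5, H₁: p ≠ 0.5
Standard error: SE = √(p₀(1-p₀)/n) = √(0.5×0.5/87) = 0.053606
z-statistic: z = (p̂ - p₀)/SE = (0.43 - 0.5)/0.053606 = -1.3058
Critical value: z_0.025 = ±1.960
p-value = 0.1916
Decision: fail to reject H₀ at α = 0.05

Answer: z = -1.3058, fail to reject H₀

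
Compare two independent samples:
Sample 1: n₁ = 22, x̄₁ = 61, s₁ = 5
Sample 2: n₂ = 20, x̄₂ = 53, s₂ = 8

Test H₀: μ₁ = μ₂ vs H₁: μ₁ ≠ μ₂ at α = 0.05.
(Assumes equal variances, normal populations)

Pooled variance: s²_p = [21×5² + 19×8²]/(40) = 43.5250
s_p = 6.5973
SE = s_p×√(1/n₁ + 1/n₂) = 6.5973×√(1/22 + 1/20) = 2.0383
t = (x̄₁ - x̄₂)/SE = (61 - 53)/2.0383 = 3.9248
df = 40, t-critical = ±2.021
Decision: reject H₀

Answer: t = 3.9248, reject H₀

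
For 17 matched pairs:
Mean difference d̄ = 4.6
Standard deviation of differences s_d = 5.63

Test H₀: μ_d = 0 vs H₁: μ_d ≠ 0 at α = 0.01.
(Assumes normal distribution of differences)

Answer: t = 3.3687, reject H₀

Derivation:
df = n - 1 = 16
SE = s_d/√n = 5.63/√17 = 1.3655
t = d̄/SE = 4.6/1.3655 = 3.3687
Critical value: t_{0.005,16} = ±2.921
p-value ≈ 0.0039
Decision: reject H₀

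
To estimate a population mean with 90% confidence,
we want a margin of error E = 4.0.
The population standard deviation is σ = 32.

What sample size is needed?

z_0.05 = 1.645
n = (z×σ/E)² = (1.645×32/4.0)²
n = 173.1856
Round up: n = 174

Answer: n = 174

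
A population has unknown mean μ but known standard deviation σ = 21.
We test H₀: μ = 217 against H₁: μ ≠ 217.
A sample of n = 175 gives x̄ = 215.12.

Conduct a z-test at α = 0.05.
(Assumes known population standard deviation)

Answer: z = -1.1843, fail to reject H₀

Derivation:
Standard error: SE = σ/√n = 21/√175 = 1.5875
z-statistic: z = (x̄ - μ₀)/SE = (215.12 - 217)/1.5875 = -1.1843
Critical value: ±1.960
p-value = 0.2363
Decision: fail to reject H₀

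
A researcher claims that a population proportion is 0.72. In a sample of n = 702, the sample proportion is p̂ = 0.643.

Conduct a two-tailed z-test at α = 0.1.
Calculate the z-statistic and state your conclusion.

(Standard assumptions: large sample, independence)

H₀: p = 0.72, H₁: p ≠ 0.72
Standard error: SE = √(p₀(1-p₀)/n) = √(0.72×0.28/702) = 0.016946
z-statistic: z = (p̂ - p₀)/SE = (0.643 - 0.72)/0.016946 = -4.5438
Critical value: z_0.05 = ±1.645
p-value < 0.0001
Decision: reject H₀ at α = 0.1

Answer: z = -4.5438, reject H₀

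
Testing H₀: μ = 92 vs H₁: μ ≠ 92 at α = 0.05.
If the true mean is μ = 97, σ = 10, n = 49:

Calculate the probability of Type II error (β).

SE = σ/√n = 10/√49 = 1.4286
Critical values: μ₀ ± z_0.025×SE = 92 ± 1.960×1.4286
Acceptance region: (89.1999, 94.8001)
Under H₁ (μ = 97): z_high = (94.8001 - 97)/1.4286 = -1.5399, z_low = (89.1999 - 97)/1.4286 = -5.4600
β = P(not reject | H₁) = Φ(-1.5399) - Φ(-5.4600) ≈ 0.0618

Answer: β ≈ 0.0618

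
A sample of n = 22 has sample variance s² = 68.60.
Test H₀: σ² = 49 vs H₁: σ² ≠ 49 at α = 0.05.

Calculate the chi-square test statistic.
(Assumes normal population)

df = n - 1 = 21
χ² = (n-1)s²/σ₀² = 21×68.60/49 = 29.4000
Critical values: χ²_{0.975,21} = 10.283, χ²_{0.025,21} = 35.479
Rejection region: χ² < 10.283 or χ² > 35.479
Decision: fail to reject H₀

Answer: χ² = 29.4000, fail to reject H₀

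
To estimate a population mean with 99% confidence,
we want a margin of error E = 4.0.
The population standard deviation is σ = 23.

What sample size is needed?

Answer: n = 220

Derivation:
z_0.005 = 2.576
n = (z×σ/E)² = (2.576×23/4.0)²
n = 219.3953
Round up: n = 220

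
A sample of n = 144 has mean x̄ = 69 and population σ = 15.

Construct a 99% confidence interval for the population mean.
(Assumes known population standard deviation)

Answer: (65.7800, 72.2200)

Derivation:
Confidence level: 99%, α = 0.01
z_0.005 = 2.576
SE = σ/√n = 15/√144 = 1.2500
Margin of error = 2.576 × 1.2500 = 3.2200
CI: x̄ ± margin = 69 ± 3.2200
CI: (65.7800, 72.2200)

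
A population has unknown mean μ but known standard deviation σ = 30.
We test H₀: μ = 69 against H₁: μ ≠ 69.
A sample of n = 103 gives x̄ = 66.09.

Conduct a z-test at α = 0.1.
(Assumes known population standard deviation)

Answer: z = -0.9844, fail to reject H₀

Derivation:
Standard error: SE = σ/√n = 30/√103 = 2.9560
z-statistic: z = (x̄ - μ₀)/SE = (66.09 - 69)/2.9560 = -0.9844
Critical value: ±1.645
p-value = 0.3249
Decision: fail to reject H₀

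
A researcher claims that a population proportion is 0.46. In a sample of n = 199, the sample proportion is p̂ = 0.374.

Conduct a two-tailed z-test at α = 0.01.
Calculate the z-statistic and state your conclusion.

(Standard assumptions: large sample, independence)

Answer: z = -2.4342, fail to reject H₀

Derivation:
H₀: p = 0.46, H₁: p ≠ 0.46
Standard error: SE = √(p₀(1-p₀)/n) = √(0.46×0.54/199) = 0.035330
z-statistic: z = (p̂ - p₀)/SE = (0.374 - 0.46)/0.035330 = -2.4342
Critical value: z_0.005 = ±2.576
p-value = 0.0149
Decision: fail to reject H₀ at α = 0.01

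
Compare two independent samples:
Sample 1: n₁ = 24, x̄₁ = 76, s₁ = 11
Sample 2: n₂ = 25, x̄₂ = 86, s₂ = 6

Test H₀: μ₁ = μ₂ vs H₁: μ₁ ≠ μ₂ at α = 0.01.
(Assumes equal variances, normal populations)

Pooled variance: s²_p = [23×11² + 24×6²]/(47) = 77.5957
s_p = 8.8088
SE = s_p×√(1/n₁ + 1/n₂) = 8.8088×√(1/24 + 1/25) = 2.5173
t = (x̄₁ - x̄₂)/SE = (76 - 86)/2.5173 = -3.9725
df = 47, t-critical = ±2.685
Decision: reject H₀

Answer: t = -3.9725, reject H₀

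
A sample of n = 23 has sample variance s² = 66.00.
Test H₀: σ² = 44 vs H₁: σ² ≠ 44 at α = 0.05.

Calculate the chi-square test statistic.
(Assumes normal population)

df = n - 1 = 22
χ² = (n-1)s²/σ₀² = 22×66.00/44 = 33.0000
Critical values: χ²_{0.975,22} = 10.982, χ²_{0.025,22} = 36.781
Rejection region: χ² < 10.982 or χ² > 36.781
Decision: fail to reject H₀

Answer: χ² = 33.0000, fail to reject H₀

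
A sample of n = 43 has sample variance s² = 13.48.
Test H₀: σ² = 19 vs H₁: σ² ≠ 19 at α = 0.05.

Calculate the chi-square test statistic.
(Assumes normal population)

Answer: χ² = 29.7979, fail to reject H₀

Derivation:
df = n - 1 = 42
χ² = (n-1)s²/σ₀² = 42×13.48/19 = 29.7979
Critical values: χ²_{0.975,42} = 25.999, χ²_{0.025,42} = 61.777
Rejection region: χ² < 25.999 or χ² > 61.777
Decision: fail to reject H₀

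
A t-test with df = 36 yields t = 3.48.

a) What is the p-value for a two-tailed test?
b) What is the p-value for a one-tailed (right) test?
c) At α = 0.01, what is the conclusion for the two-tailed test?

Answer: a) 0.0013, b) 0.0007, c) reject H₀

Derivation:
Using t-distribution with df = 36:
a) Two-tailed: p = 2×P(T > 3.48) = 0.0013
b) One-tailed: p = P(T > 3.48) = 0.0007
c) 0.0013 < 0.01, reject H₀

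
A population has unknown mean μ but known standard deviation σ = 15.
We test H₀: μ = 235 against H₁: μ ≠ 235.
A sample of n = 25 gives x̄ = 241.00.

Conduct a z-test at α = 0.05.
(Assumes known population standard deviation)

Standard error: SE = σ/√n = 15/√25 = 3.0000
z-statistic: z = (x̄ - μ₀)/SE = (241.00 - 235)/3.0000 = 2.0000
Critical value: ±1.960
p-value = 0.0455
Decision: reject H₀

Answer: z = 2.0000, reject H₀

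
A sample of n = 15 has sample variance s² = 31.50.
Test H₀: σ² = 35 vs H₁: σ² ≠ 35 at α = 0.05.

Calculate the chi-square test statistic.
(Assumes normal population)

Answer: χ² = 12.6000, fail to reject H₀

Derivation:
df = n - 1 = 14
χ² = (n-1)s²/σ₀² = 14×31.50/35 = 12.6000
Critical values: χ²_{0.975,14} = 5.629, χ²_{0.025,14} = 26.119
Rejection region: χ² < 5.629 or χ² > 26.119
Decision: fail to reject H₀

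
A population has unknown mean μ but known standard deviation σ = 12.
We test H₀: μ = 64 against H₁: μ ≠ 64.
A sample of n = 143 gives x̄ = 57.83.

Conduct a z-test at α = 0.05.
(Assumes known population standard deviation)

Standard error: SE = σ/√n = 12/√143 = 1.0035
z-statistic: z = (x̄ - μ₀)/SE = (57.83 - 64)/1.0035 = -6.1485
Critical value: ±1.960
p-value < 0.0001
Decision: reject H₀

Answer: z = -6.1485, reject H₀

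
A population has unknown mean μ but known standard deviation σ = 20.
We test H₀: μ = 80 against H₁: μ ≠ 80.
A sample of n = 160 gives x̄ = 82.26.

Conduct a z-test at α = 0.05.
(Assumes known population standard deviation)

Answer: z = 1.4294, fail to reject H₀

Derivation:
Standard error: SE = σ/√n = 20/√160 = 1.5811
z-statistic: z = (x̄ - μ₀)/SE = (82.26 - 80)/1.5811 = 1.4294
Critical value: ±1.960
p-value = 0.1529
Decision: fail to reject H₀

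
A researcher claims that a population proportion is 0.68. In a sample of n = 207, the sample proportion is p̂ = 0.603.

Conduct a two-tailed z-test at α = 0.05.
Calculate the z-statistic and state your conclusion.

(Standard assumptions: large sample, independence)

H₀: p = 0.68, H₁: p ≠ 0.68
Standard error: SE = √(p₀(1-p₀)/n) = √(0.68×0.32/207) = 0.032422
z-statistic: z = (p̂ - p₀)/SE = (0.603 - 0.68)/0.032422 = -2.3749
Critical value: z_0.025 = ±1.960
p-value = 0.0176
Decision: reject H₀ at α = 0.05

Answer: z = -2.3749, reject H₀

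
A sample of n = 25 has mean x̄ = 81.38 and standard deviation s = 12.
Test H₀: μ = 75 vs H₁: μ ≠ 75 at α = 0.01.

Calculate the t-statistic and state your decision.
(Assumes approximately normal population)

Answer: t = 2.6583, fail to reject H₀

Derivation:
df = n - 1 = 24
SE = s/√n = 12/√25 = 2.4000
t = (x̄ - μ₀)/SE = (81.38 - 75)/2.4000 = 2.6583
Critical value: t_{0.005,24} = ±2.797
p-value ≈ 0.0138
Decision: fail to reject H₀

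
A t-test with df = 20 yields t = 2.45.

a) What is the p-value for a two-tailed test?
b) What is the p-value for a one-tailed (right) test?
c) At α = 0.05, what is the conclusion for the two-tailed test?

Answer: a) 0.0236, b) 0.0118, c) reject H₀

Derivation:
Using t-distribution with df = 20:
a) Two-tailed: p = 2×P(T > 2.45) = 0.0236
b) One-tailed: p = P(T > 2.45) = 0.0118
c) 0.0236 < 0.05, reject H₀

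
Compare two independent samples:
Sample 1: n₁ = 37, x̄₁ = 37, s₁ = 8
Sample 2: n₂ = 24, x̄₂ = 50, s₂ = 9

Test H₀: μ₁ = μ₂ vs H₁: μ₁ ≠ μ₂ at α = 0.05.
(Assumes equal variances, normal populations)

Answer: t = -5.9021, reject H₀

Derivation:
Pooled variance: s²_p = [36×8² + 23×9²]/(59) = 70.6271
s_p = 8.4040
SE = s_p×√(1/n₁ + 1/n₂) = 8.4040×√(1/37 + 1/24) = 2.2026
t = (x̄₁ - x̄₂)/SE = (37 - 50)/2.2026 = -5.9021
df = 59, t-critical = ±2.001
Decision: reject H₀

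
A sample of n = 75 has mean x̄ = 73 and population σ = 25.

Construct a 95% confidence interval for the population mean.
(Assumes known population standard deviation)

Answer: (67.3419, 78.6581)

Derivation:
Confidence level: 95%, α = 0.05
z_0.025 = 1.960
SE = σ/√n = 25/√75 = 2.8868
Margin of error = 1.960 × 2.8868 = 5.6581
CI: x̄ ± margin = 73 ± 5.6581
CI: (67.3419, 78.6581)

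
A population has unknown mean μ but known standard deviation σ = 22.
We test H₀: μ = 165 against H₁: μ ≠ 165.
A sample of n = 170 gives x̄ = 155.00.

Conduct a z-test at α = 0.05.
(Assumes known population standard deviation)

Standard error: SE = σ/√n = 22/√170 = 1.6873
z-statistic: z = (x̄ - μ₀)/SE = (155.00 - 165)/1.6873 = -5.9266
Critical value: ±1.960
p-value < 0.0001
Decision: reject H₀

Answer: z = -5.9266, reject H₀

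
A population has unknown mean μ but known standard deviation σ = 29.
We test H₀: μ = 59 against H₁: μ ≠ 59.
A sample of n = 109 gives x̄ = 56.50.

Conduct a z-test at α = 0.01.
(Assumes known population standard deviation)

Answer: z = -0.9000, fail to reject H₀

Derivation:
Standard error: SE = σ/√n = 29/√109 = 2.7777
z-statistic: z = (x̄ - μ₀)/SE = (56.50 - 59)/2.7777 = -0.9000
Critical value: ±2.576
p-value = 0.3681
Decision: fail to reject H₀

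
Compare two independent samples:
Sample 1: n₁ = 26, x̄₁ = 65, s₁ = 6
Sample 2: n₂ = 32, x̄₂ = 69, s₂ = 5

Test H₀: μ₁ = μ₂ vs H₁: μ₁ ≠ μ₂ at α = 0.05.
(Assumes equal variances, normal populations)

Pooled variance: s²_p = [25×6² + 31×5²]/(56) = 29.9107
s_p = 5.4691
SE = s_p×√(1/n₁ + 1/n₂) = 5.4691×√(1/26 + 1/32) = 1.4440
t = (x̄₁ - x̄₂)/SE = (65 - 69)/1.4440 = -2.7701
df = 56, t-critical = ±2.003
Decision: reject H₀

Answer: t = -2.7701, reject H₀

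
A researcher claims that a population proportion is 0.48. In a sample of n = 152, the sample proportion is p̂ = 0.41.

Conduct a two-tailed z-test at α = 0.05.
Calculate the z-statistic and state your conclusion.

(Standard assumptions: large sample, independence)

H₀: p = 0.48, H₁: p ≠ 0.48
Standard error: SE = √(p₀(1-p₀)/n) = √(0.48×0.52/152) = 0.040523
z-statistic: z = (p̂ - p₀)/SE = (0.41 - 0.48)/0.040523 = -1.7274
Critical value: z_0.025 = ±1.960
p-value = 0.0841
Decision: fail to reject H₀ at α = 0.05

Answer: z = -1.7274, fail to reject H₀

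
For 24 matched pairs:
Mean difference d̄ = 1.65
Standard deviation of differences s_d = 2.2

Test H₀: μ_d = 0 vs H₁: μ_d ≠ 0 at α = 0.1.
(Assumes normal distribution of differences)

Answer: t = 3.6740, reject H₀

Derivation:
df = n - 1 = 23
SE = s_d/√n = 2.2/√24 = 0.4491
t = d̄/SE = 1.65/0.4491 = 3.6740
Critical value: t_{0.05,23} = ±1.714
p-value ≈ 0.0013
Decision: reject H₀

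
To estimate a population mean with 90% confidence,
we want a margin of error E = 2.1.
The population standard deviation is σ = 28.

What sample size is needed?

z_0.05 = 1.645
n = (z×σ/E)² = (1.645×28/2.1)²
n = 481.0711
Round up: n = 482

Answer: n = 482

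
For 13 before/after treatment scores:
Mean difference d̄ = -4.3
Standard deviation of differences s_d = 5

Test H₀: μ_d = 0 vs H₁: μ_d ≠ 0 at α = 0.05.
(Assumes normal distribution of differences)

Answer: t = -3.1007, reject H₀

Derivation:
df = n - 1 = 12
SE = s_d/√n = 5/√13 = 1.3868
t = d̄/SE = -4.3/1.3868 = -3.1007
Critical value: t_{0.025,12} = ±2.179
p-value ≈ 0.0092
Decision: reject H₀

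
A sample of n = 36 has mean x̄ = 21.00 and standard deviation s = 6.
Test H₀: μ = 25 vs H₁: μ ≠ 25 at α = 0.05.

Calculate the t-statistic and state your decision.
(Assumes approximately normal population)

Answer: t = -4.0000, reject H₀

Derivation:
df = n - 1 = 35
SE = s/√n = 6/√36 = 1.0000
t = (x̄ - μ₀)/SE = (21.00 - 25)/1.0000 = -4.0000
Critical value: t_{0.025,35} = ±2.030
p-value ≈ 0.0003
Decision: reject H₀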